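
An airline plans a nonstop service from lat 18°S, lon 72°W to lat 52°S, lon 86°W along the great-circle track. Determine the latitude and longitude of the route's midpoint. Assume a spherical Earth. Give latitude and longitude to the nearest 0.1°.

≈ lat 35.2°S, lon 77.5°W

Write both endpoints as unit vectors p₁, p₂ with components (cos φ cos λ, cos φ sin λ, sin φ).
The central angle between the endpoints is δ = arccos(p₁·p₂) ≈ 0.624 rad (35.7°).
Interpolate at f = 1/2 with slerp weights a = sin((1−f)δ)/sin δ ≈ 0.525, b = sin(fδ)/sin δ ≈ 0.525.
p = a·p₁ + b·p₂ ≈ (0.177, -0.798, -0.576); φ = arcsin(p_z) ≈ -35.19°, λ = atan2(p_y, p_x) ≈ -77.49°.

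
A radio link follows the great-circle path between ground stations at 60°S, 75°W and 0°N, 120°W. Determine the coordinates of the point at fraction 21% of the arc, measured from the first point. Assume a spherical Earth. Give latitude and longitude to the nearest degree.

≈ 49°S, 92°W

Write both endpoints as unit vectors p₁, p₂ with components (cos φ cos λ, cos φ sin λ, sin φ).
The central angle between the endpoints is δ = arccos(p₁·p₂) ≈ 1.209 rad (69.3°).
Interpolate at f = 0.21 with slerp weights a = sin((1−f)δ)/sin δ ≈ 0.873, b = sin(fδ)/sin δ ≈ 0.269.
p = a·p₁ + b·p₂ ≈ (-0.021, -0.654, -0.756); φ = arcsin(p_z) ≈ -49.11°, λ = atan2(p_y, p_x) ≈ -91.87°.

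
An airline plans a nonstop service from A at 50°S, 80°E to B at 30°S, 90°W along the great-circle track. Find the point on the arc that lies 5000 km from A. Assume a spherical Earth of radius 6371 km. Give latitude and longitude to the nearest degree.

Convert each endpoint to a unit vector on the sphere (x = cos φ cos λ, y = cos φ sin λ, z = sin φ).
The central angle between the endpoints is δ = arccos(p₁·p₂) ≈ 1.737 rad (99.5°). The total great-circle distance is δ·R ≈ 1.737 × 6371 ≈ 11065 km, so the target fraction is f = 5000/11065 ≈ 0.452.
Interpolate at f ≈ 0.452 with slerp weights a = sin((1−f)δ)/sin δ ≈ 0.826, b = sin(fδ)/sin δ ≈ 0.717.
p = a·p₁ + b·p₂ ≈ (0.092, -0.098, -0.991); φ = arcsin(p_z) ≈ -82.28°, λ = atan2(p_y, p_x) ≈ -46.67°.

≈ 82°S, 47°W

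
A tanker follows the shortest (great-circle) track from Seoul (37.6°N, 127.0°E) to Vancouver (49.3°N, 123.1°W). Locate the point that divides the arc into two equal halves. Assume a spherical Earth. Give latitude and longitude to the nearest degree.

Convert each endpoint to a unit vector on the sphere (x = cos φ cos λ, y = cos φ sin λ, z = sin φ).
The central angle between the endpoints is δ = arccos(p₁·p₂) ≈ 1.280 rad (73.3°).
Interpolate at f = 1/2 with slerp weights a = sin((1−f)δ)/sin δ ≈ 0.623, b = sin(fδ)/sin δ ≈ 0.623.
p = a·p₁ + b·p₂ ≈ (-0.519, 0.054, 0.853); φ = arcsin(p_z) ≈ 58.53°, λ = atan2(p_y, p_x) ≈ 174.07°.

≈ 59°N, 174°E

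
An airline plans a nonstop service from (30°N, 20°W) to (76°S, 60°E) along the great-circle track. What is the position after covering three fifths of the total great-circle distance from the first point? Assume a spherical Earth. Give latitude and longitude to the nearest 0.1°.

≈ (37.8°S, 1.5°W)

From cos δ = sin φ₁ sin φ₂ + cos φ₁ cos φ₂ cos Δλ, the central angle is δ ≈ 2.036 rad (116.7°).
Interpolate at f = 3/5 with slerp weights a = sin((1−f)δ)/sin δ ≈ 0.814, b = sin(fδ)/sin δ ≈ 1.052.
p = a·p₁ + b·p₂ ≈ (0.790, -0.021, -0.613); φ = arcsin(p_z) ≈ -37.83°, λ = atan2(p_y, p_x) ≈ -1.51°.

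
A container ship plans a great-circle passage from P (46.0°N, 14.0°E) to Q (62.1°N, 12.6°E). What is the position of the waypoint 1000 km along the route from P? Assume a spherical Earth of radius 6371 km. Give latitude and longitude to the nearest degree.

The haversine formula gives a central angle δ ≈ 0.281 rad (16.1°) between the endpoints. The total great-circle distance is δ·R ≈ 0.281 × 6371 ≈ 1792 km, so the target fraction is f = 1000/1792 ≈ 0.558.
Interpolate at f ≈ 0.558 with slerp weights a = sin((1−f)δ)/sin δ ≈ 0.447, b = sin(fδ)/sin δ ≈ 0.563.
p = a·p₁ + b·p₂ ≈ (0.558, 0.133, 0.819); φ = arcsin(p_z) ≈ 54.98°, λ = atan2(p_y, p_x) ≈ 13.36°.

≈ (55°N, 13°E)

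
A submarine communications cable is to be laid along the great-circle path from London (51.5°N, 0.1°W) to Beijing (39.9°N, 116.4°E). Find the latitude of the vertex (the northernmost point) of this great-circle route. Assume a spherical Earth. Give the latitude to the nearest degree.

≈ 63°N

The great circle lies in the plane with unit normal n̂ = (p₁ × p₂)/|p₁ × p₂|.
Here n̂_z ≈ +0.446; the vertex latitude is φ_max = arccos|n̂_z| ≈ 63.5°.
Check via Clairaut: cos φ_max = |cos φ₁| · sin C = cos(51.5°)·sin(45.8°) ≈ 0.446, again giving ≈ 63.5°.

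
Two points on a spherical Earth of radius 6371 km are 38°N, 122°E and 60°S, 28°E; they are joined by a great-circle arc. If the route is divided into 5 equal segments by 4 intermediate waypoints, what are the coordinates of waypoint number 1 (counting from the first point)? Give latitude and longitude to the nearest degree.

≈ 17°N, 107°E

From cos δ = sin φ₁ sin φ₂ + cos φ₁ cos φ₂ cos Δλ, the central angle is δ ≈ 2.166 rad (124.1°).
Interpolate at f = 1/5 with slerp weights a = sin((1−f)δ)/sin δ ≈ 1.192, b = sin(fδ)/sin δ ≈ 0.507.
p = a·p₁ + b·p₂ ≈ (-0.274, 0.915, 0.295); φ = arcsin(p_z) ≈ 17.14°, λ = atan2(p_y, p_x) ≈ 106.66°.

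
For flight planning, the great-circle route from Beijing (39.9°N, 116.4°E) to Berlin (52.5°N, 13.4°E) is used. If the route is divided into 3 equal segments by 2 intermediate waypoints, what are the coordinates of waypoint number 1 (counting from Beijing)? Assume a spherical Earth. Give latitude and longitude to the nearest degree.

From cos δ = sin φ₁ sin φ₂ + cos φ₁ cos φ₂ cos Δλ, the central angle is δ ≈ 1.155 rad (66.2°).
Interpolate at f = 1/3 with slerp weights a = sin((1−f)δ)/sin δ ≈ 0.761, b = sin(fδ)/sin δ ≈ 0.411.
p = a·p₁ + b·p₂ ≈ (-0.016, 0.581, 0.814); φ = arcsin(p_z) ≈ 54.47°, λ = atan2(p_y, p_x) ≈ 91.62°.

≈ 54°N, 92°E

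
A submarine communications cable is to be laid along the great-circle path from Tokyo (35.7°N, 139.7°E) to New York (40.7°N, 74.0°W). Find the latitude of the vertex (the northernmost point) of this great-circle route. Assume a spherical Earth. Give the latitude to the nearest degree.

≈ 70°N

The great circle lies in the plane with unit normal n̂ = (p₁ × p₂)/|p₁ × p₂|.
Here n̂_z ≈ +0.345; the vertex latitude is φ_max = arccos|n̂_z| ≈ 69.8°.
Check via Clairaut: cos φ_max = |cos φ₁| · sin C = cos(35.7°)·sin(25.1°) ≈ 0.345, again giving ≈ 69.8°.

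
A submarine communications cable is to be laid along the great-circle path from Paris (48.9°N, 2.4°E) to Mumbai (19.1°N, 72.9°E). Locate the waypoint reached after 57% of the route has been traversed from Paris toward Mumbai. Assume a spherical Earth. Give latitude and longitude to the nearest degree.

≈ 37°N, 50°E

Convert each endpoint to a unit vector on the sphere (x = cos φ cos λ, y = cos φ sin λ, z = sin φ).
The central angle between the endpoints is δ = arccos(p₁·p₂) ≈ 1.100 rad (63.0°).
Interpolate at f = 0.57 with slerp weights a = sin((1−f)δ)/sin δ ≈ 0.511, b = sin(fδ)/sin δ ≈ 0.658.
p = a·p₁ + b·p₂ ≈ (0.519, 0.609, 0.601); φ = arcsin(p_z) ≈ 36.91°, λ = atan2(p_y, p_x) ≈ 49.57°.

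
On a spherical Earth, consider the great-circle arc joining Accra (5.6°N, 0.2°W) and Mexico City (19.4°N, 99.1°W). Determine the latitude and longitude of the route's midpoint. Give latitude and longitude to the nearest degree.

≈ 19°N, 48°W

From cos δ = sin φ₁ sin φ₂ + cos φ₁ cos φ₂ cos Δλ, the central angle is δ ≈ 1.684 rad (96.5°).
Interpolate at f = 1/2 with slerp weights a = sin((1−f)δ)/sin δ ≈ 0.751, b = sin(fδ)/sin δ ≈ 0.751.
p = a·p₁ + b·p₂ ≈ (0.635, -0.702, 0.323); φ = arcsin(p_z) ≈ 18.82°, λ = atan2(p_y, p_x) ≈ -47.85°.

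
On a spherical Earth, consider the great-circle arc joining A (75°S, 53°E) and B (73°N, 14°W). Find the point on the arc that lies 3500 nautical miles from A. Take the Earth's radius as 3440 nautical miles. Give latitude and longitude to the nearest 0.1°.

The haversine formula gives a central angle δ ≈ 2.677 rad (153.4°) between the endpoints. The total great-circle distance is δ·R ≈ 2.677 × 3440 ≈ 9210 nmi, so the target fraction is f = 3500/9210 ≈ 0.380.
Interpolate at f ≈ 0.380 with slerp weights a = sin((1−f)δ)/sin δ ≈ 2.224, b = sin(fδ)/sin δ ≈ 1.900.
p = a·p₁ + b·p₂ ≈ (0.886, 0.325, -0.332); φ = arcsin(p_z) ≈ -19.37°, λ = atan2(p_y, p_x) ≈ 20.18°.

≈ (19.4°S, 20.2°E)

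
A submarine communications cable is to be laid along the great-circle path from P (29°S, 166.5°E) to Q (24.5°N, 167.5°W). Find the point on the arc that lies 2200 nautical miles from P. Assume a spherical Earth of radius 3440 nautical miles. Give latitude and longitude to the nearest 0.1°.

≈ (4.2°N, 177.3°W)

Convert each endpoint to a unit vector on the sphere (x = cos φ cos λ, y = cos φ sin λ, z = sin φ).
The central angle between the endpoints is δ = arccos(p₁·p₂) ≈ 1.031 rad (59.1°). The total great-circle distance is δ·R ≈ 1.031 × 3440 ≈ 3545 nmi, so the target fraction is f = 2200/3545 ≈ 0.621.
Interpolate at f ≈ 0.621 with slerp weights a = sin((1−f)δ)/sin δ ≈ 0.444, b = sin(fδ)/sin δ ≈ 0.696.
p = a·p₁ + b·p₂ ≈ (-0.996, -0.046, 0.073); φ = arcsin(p_z) ≈ 4.19°, λ = atan2(p_y, p_x) ≈ -177.34°.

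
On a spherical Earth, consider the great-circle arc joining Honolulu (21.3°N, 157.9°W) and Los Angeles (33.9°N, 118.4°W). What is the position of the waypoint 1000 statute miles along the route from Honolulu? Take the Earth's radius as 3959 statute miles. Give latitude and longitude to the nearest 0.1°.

≈ 27.6°N, 143.6°W

The haversine formula gives a central angle δ ≈ 0.645 rad (36.9°) between the endpoints. The total great-circle distance is δ·R ≈ 0.645 × 3959 ≈ 2552 mi, so the target fraction is f = 1000/2552 ≈ 0.392.
Interpolate at f ≈ 0.392 with slerp weights a = sin((1−f)δ)/sin δ ≈ 0.636, b = sin(fδ)/sin δ ≈ 0.416.
p = a·p₁ + b·p₂ ≈ (-0.713, -0.527, 0.463); φ = arcsin(p_z) ≈ 27.58°, λ = atan2(p_y, p_x) ≈ -143.56°.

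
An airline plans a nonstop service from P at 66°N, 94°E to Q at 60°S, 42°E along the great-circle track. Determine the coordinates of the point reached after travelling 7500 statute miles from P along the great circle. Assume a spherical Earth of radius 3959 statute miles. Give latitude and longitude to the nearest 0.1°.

Convert each endpoint to a unit vector on the sphere (x = cos φ cos λ, y = cos φ sin λ, z = sin φ).
The central angle between the endpoints is δ = arccos(p₁·p₂) ≈ 2.300 rad (131.8°). The total great-circle distance is δ·R ≈ 2.300 × 3959 ≈ 9104 mi, so the target fraction is f = 7500/9104 ≈ 0.824.
Interpolate at f ≈ 0.824 with slerp weights a = sin((1−f)δ)/sin δ ≈ 0.528, b = sin(fδ)/sin δ ≈ 1.271.
p = a·p₁ + b·p₂ ≈ (0.457, 0.640, -0.618); φ = arcsin(p_z) ≈ -38.17°, λ = atan2(p_y, p_x) ≈ 54.44°.

≈ 38.2°S, 54.4°E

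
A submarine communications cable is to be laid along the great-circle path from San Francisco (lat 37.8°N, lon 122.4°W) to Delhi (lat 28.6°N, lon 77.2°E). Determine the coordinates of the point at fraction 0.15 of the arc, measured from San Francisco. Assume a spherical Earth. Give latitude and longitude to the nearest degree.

Convert each endpoint to a unit vector on the sphere (x = cos φ cos λ, y = cos φ sin λ, z = sin φ).
The central angle between the endpoints is δ = arccos(p₁·p₂) ≈ 1.939 rad (111.1°).
Interpolate at f = 0.15 with slerp weights a = sin((1−f)δ)/sin δ ≈ 1.069, b = sin(fδ)/sin δ ≈ 0.307.
p = a·p₁ + b·p₂ ≈ (-0.393, -0.450, 0.802); φ = arcsin(p_z) ≈ 53.34°, λ = atan2(p_y, p_x) ≈ -131.12°.

≈ lat 53°N, lon 131°W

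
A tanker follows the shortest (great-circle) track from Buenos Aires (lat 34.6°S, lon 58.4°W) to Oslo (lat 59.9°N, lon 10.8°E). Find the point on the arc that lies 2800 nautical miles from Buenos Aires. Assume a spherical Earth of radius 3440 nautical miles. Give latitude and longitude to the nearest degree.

≈ lat 7°N, lon 37°W

Convert each endpoint to a unit vector on the sphere (x = cos φ cos λ, y = cos φ sin λ, z = sin φ).
The central angle between the endpoints is δ = arccos(p₁·p₂) ≈ 1.923 rad (110.2°). The total great-circle distance is δ·R ≈ 1.923 × 3440 ≈ 6614 nmi, so the target fraction is f = 2800/6614 ≈ 0.423.
Interpolate at f ≈ 0.423 with slerp weights a = sin((1−f)δ)/sin δ ≈ 0.954, b = sin(fδ)/sin δ ≈ 0.774.
p = a·p₁ + b·p₂ ≈ (0.793, -0.596, 0.129); φ = arcsin(p_z) ≈ 7.39°, λ = atan2(p_y, p_x) ≈ -36.92°.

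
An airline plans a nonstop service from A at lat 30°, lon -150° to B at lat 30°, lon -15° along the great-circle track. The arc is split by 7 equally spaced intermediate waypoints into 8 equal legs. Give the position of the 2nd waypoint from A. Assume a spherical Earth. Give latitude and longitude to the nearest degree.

From cos δ = sin φ₁ sin φ₂ + cos φ₁ cos φ₂ cos Δλ, the central angle is δ ≈ 1.855 rad (106.3°).
Interpolate at f = 2/8 with slerp weights a = sin((1−f)δ)/sin δ ≈ 1.025, b = sin(fδ)/sin δ ≈ 0.466.
p = a·p₁ + b·p₂ ≈ (-0.379, -0.548, 0.745); φ = arcsin(p_z) ≈ 48.20°, λ = atan2(p_y, p_x) ≈ -124.65°.

≈ lat 48°, lon -125°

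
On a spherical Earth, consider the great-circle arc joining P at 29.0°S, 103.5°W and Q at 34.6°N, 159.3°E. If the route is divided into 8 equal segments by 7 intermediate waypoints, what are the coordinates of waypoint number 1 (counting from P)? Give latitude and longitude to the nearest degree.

≈ 22°S, 117°W

Write both endpoints as unit vectors p₁, p₂ with components (cos φ cos λ, cos φ sin λ, sin φ).
The central angle between the endpoints is δ = arccos(p₁·p₂) ≈ 1.945 rad (111.4°).
Interpolate at f = 1/8 with slerp weights a = sin((1−f)δ)/sin δ ≈ 1.065, b = sin(fδ)/sin δ ≈ 0.259.
p = a·p₁ + b·p₂ ≈ (-0.417, -0.831, -0.370); φ = arcsin(p_z) ≈ -21.69°, λ = atan2(p_y, p_x) ≈ -116.64°.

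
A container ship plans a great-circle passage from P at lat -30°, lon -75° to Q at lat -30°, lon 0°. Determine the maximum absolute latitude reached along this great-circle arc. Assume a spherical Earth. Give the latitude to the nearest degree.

≈ -36°

The great circle lies in the plane with unit normal n̂ = (p₁ × p₂)/|p₁ × p₂|.
Here n̂_z ≈ +0.809; the vertex latitude is φ_max = arccos|n̂_z| ≈ 36.0°.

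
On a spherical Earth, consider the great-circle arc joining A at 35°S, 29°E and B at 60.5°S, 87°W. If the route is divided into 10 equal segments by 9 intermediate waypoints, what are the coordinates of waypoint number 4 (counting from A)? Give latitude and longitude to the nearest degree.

Write both endpoints as unit vectors p₁, p₂ with components (cos φ cos λ, cos φ sin λ, sin φ).
The central angle between the endpoints is δ = arccos(p₁·p₂) ≈ 1.243 rad (71.2°).
Interpolate at f = 4/10 with slerp weights a = sin((1−f)δ)/sin δ ≈ 0.717, b = sin(fδ)/sin δ ≈ 0.504.
p = a·p₁ + b·p₂ ≈ (0.526, 0.037, -0.849); φ = arcsin(p_z) ≈ -58.15°, λ = atan2(p_y, p_x) ≈ 4.01°.

≈ 58°S, 4°E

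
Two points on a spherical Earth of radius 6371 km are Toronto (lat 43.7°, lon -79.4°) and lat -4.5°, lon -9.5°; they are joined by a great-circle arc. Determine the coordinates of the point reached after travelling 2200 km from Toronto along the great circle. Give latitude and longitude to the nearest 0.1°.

≈ lat 35.2°, lon -56.1°

The haversine formula gives a central angle δ ≈ 1.376 rad (78.8°) between the endpoints. The total great-circle distance is δ·R ≈ 1.376 × 6371 ≈ 8767 km, so the target fraction is f = 2200/8767 ≈ 0.251.
Interpolate at f ≈ 0.251 with slerp weights a = sin((1−f)δ)/sin δ ≈ 0.874, b = sin(fδ)/sin δ ≈ 0.345.
p = a·p₁ + b·p₂ ≈ (0.455, -0.678, 0.577); φ = arcsin(p_z) ≈ 35.23°, λ = atan2(p_y, p_x) ≈ -56.11°.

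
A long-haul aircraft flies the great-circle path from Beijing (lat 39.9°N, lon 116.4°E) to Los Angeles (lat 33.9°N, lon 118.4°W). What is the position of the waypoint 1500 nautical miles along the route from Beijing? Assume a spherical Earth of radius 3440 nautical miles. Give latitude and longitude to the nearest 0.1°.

≈ lat 55.0°N, lon 146.4°E

Write both endpoints as unit vectors p₁, p₂ with components (cos φ cos λ, cos φ sin λ, sin φ).
The central angle between the endpoints is δ = arccos(p₁·p₂) ≈ 1.580 rad (90.5°). The total great-circle distance is δ·R ≈ 1.580 × 3440 ≈ 5435 nmi, so the target fraction is f = 1500/5435 ≈ 0.276.
Interpolate at f ≈ 0.276 with slerp weights a = sin((1−f)δ)/sin δ ≈ 0.910, b = sin(fδ)/sin δ ≈ 0.422.
p = a·p₁ + b·p₂ ≈ (-0.477, 0.317, 0.820); φ = arcsin(p_z) ≈ 55.04°, λ = atan2(p_y, p_x) ≈ 146.39°.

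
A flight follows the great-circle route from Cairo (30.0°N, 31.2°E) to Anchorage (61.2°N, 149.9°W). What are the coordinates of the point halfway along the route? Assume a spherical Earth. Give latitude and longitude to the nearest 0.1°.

Convert each endpoint to a unit vector on the sphere (x = cos φ cos λ, y = cos φ sin λ, z = sin φ).
The central angle between the endpoints is δ = arccos(p₁·p₂) ≈ 1.550 rad (88.8°).
Interpolate at f = 1/2 with slerp weights a = sin((1−f)δ)/sin δ ≈ 0.700, b = sin(fδ)/sin δ ≈ 0.700.
p = a·p₁ + b·p₂ ≈ (0.227, 0.145, 0.963); φ = arcsin(p_z) ≈ 74.39°, λ = atan2(p_y, p_x) ≈ 32.58°.

≈ 74.4°N, 32.6°E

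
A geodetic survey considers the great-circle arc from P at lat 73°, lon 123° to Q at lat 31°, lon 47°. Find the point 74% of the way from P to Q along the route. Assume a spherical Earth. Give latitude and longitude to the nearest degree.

≈ lat 45°, lon 54°

Convert each endpoint to a unit vector on the sphere (x = cos φ cos λ, y = cos φ sin λ, z = sin φ).
The central angle between the endpoints is δ = arccos(p₁·p₂) ≈ 0.985 rad (56.4°).
Interpolate at f = 0.74 with slerp weights a = sin((1−f)δ)/sin δ ≈ 0.304, b = sin(fδ)/sin δ ≈ 0.799.
p = a·p₁ + b·p₂ ≈ (0.419, 0.576, 0.702); φ = arcsin(p_z) ≈ 44.61°, λ = atan2(p_y, p_x) ≈ 53.96°.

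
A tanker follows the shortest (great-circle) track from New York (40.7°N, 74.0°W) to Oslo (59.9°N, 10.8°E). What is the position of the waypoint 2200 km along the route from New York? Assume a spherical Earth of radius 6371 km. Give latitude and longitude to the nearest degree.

Convert each endpoint to a unit vector on the sphere (x = cos φ cos λ, y = cos φ sin λ, z = sin φ).
The central angle between the endpoints is δ = arccos(p₁·p₂) ≈ 0.929 rad (53.2°). The total great-circle distance is δ·R ≈ 0.929 × 6371 ≈ 5919 km, so the target fraction is f = 2200/5919 ≈ 0.372.
Interpolate at f ≈ 0.372 with slerp weights a = sin((1−f)δ)/sin δ ≈ 0.688, b = sin(fδ)/sin δ ≈ 0.423.
p = a·p₁ + b·p₂ ≈ (0.352, -0.462, 0.814); φ = arcsin(p_z) ≈ 54.51°, λ = atan2(p_y, p_x) ≈ -52.68°.

≈ (55°N, 53°W)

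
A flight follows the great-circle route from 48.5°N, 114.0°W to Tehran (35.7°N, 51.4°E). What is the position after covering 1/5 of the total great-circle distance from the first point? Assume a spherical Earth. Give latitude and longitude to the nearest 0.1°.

≈ 66.8°N, 104.3°W

Convert each endpoint to a unit vector on the sphere (x = cos φ cos λ, y = cos φ sin λ, z = sin φ).
The central angle between the endpoints is δ = arccos(p₁·p₂) ≈ 1.655 rad (94.8°).
Interpolate at f = 1/5 with slerp weights a = sin((1−f)δ)/sin δ ≈ 0.973, b = sin(fδ)/sin δ ≈ 0.326.
p = a·p₁ + b·p₂ ≈ (-0.097, -0.382, 0.919); φ = arcsin(p_z) ≈ 66.78°, λ = atan2(p_y, p_x) ≈ -104.25°.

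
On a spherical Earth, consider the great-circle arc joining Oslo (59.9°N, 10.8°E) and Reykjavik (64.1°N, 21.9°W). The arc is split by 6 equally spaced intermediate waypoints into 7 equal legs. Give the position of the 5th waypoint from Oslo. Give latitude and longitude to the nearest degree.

≈ (64°N, 12°W)

Convert each endpoint to a unit vector on the sphere (x = cos φ cos λ, y = cos φ sin λ, z = sin φ).
The central angle between the endpoints is δ = arccos(p₁·p₂) ≈ 0.274 rad (15.7°).
Interpolate at f = 5/7 with slerp weights a = sin((1−f)δ)/sin δ ≈ 0.289, b = sin(fδ)/sin δ ≈ 0.719.
p = a·p₁ + b·p₂ ≈ (0.434, -0.090, 0.897); φ = arcsin(p_z) ≈ 63.71°, λ = atan2(p_y, p_x) ≈ -11.72°.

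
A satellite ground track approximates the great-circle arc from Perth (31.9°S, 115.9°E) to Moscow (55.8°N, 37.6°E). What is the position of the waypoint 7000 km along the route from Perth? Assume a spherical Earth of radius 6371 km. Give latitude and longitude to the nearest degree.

Convert each endpoint to a unit vector on the sphere (x = cos φ cos λ, y = cos φ sin λ, z = sin φ).
The central angle between the endpoints is δ = arccos(p₁·p₂) ≈ 1.918 rad (109.9°). The total great-circle distance is δ·R ≈ 1.918 × 6371 ≈ 12220 km, so the target fraction is f = 7000/12220 ≈ 0.573.
Interpolate at f ≈ 0.573 with slerp weights a = sin((1−f)δ)/sin δ ≈ 0.777, b = sin(fδ)/sin δ ≈ 0.947.
p = a·p₁ + b·p₂ ≈ (0.134, 0.918, 0.373); φ = arcsin(p_z) ≈ 21.89°, λ = atan2(p_y, p_x) ≈ 81.72°.

≈ (22°N, 82°E)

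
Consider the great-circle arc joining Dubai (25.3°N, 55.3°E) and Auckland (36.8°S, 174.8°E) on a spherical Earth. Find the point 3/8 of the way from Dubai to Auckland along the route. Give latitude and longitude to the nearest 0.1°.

≈ (1.7°S, 96.2°E)

The haversine formula gives a central angle δ ≈ 2.230 rad (127.8°) between the endpoints.
Interpolate at f = 3/8 with slerp weights a = sin((1−f)δ)/sin δ ≈ 1.245, b = sin(fδ)/sin δ ≈ 0.939.
p = a·p₁ + b·p₂ ≈ (-0.108, 0.994, -0.030); φ = arcsin(p_z) ≈ -1.73°, λ = atan2(p_y, p_x) ≈ 96.19°.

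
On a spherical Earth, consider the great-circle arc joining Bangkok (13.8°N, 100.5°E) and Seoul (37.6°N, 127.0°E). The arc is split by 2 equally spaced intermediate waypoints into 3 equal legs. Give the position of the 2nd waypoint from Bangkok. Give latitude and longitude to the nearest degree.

Write both endpoints as unit vectors p₁, p₂ with components (cos φ cos λ, cos φ sin λ, sin φ).
The central angle between the endpoints is δ = arccos(p₁·p₂) ≈ 0.584 rad (33.5°).
Interpolate at f = 2/3 with slerp weights a = sin((1−f)δ)/sin δ ≈ 0.351, b = sin(fδ)/sin δ ≈ 0.688.
p = a·p₁ + b·p₂ ≈ (-0.390, 0.771, 0.504); φ = arcsin(p_z) ≈ 30.25°, λ = atan2(p_y, p_x) ≈ 116.86°.

≈ (30°N, 117°E)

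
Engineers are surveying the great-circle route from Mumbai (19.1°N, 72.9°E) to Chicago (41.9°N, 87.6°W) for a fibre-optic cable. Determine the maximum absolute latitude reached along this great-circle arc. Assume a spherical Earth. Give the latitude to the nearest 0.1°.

≈ 74.8°N

The great circle lies in the plane with unit normal n̂ = (p₁ × p₂)/|p₁ × p₂|.
Here n̂_z ≈ -0.262; the vertex latitude is φ_max = arccos|n̂_z| ≈ 74.8°.
Check via Clairaut: cos φ_max = |cos φ₁| · sin C = cos(19.1°)·sin(16.1°) ≈ 0.262, again giving ≈ 74.8°.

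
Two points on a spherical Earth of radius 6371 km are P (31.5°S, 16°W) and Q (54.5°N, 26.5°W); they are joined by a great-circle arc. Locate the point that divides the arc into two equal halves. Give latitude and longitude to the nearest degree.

Convert each endpoint to a unit vector on the sphere (x = cos φ cos λ, y = cos φ sin λ, z = sin φ).
The central angle between the endpoints is δ = arccos(p₁·p₂) ≈ 1.509 rad (86.5°).
Interpolate at f = 1/2 with slerp weights a = sin((1−f)δ)/sin δ ≈ 0.686, b = sin(fδ)/sin δ ≈ 0.686.
p = a·p₁ + b·p₂ ≈ (0.919, -0.339, 0.200); φ = arcsin(p_z) ≈ 11.55°, λ = atan2(p_y, p_x) ≈ -20.25°.

≈ (12°N, 20°W)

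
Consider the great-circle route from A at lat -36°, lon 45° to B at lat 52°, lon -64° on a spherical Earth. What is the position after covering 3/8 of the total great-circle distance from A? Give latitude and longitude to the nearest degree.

Convert each endpoint to a unit vector on the sphere (x = cos φ cos λ, y = cos φ sin λ, z = sin φ).
The central angle between the endpoints is δ = arccos(p₁·p₂) ≈ 2.246 rad (128.7°).
Interpolate at f = 3/8 with slerp weights a = sin((1−f)δ)/sin δ ≈ 1.264, b = sin(fδ)/sin δ ≈ 0.956.
p = a·p₁ + b·p₂ ≈ (0.981, 0.194, 0.011); φ = arcsin(p_z) ≈ 0.62°, λ = atan2(p_y, p_x) ≈ 11.17°.

≈ lat 1°, lon 11°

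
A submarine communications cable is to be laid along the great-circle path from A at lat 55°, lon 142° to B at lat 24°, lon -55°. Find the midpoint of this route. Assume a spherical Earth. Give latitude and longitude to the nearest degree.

Convert each endpoint to a unit vector on the sphere (x = cos φ cos λ, y = cos φ sin λ, z = sin φ).
The central angle between the endpoints is δ = arccos(p₁·p₂) ≈ 1.740 rad (99.7°).
Interpolate at f = 1/2 with slerp weights a = sin((1−f)δ)/sin δ ≈ 0.775, b = sin(fδ)/sin δ ≈ 0.775.
p = a·p₁ + b·p₂ ≈ (0.056, -0.306, 0.950); φ = arcsin(p_z) ≈ 71.86°, λ = atan2(p_y, p_x) ≈ -79.67°.

≈ lat 72°, lon -80°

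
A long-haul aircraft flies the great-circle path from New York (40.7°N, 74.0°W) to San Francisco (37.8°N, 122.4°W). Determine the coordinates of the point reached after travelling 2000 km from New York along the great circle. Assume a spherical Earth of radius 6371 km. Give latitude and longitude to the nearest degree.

From cos δ = sin φ₁ sin φ₂ + cos φ₁ cos φ₂ cos Δλ, the central angle is δ ≈ 0.648 rad (37.1°). The total great-circle distance is δ·R ≈ 0.648 × 6371 ≈ 4127 km, so the target fraction is f = 2000/4127 ≈ 0.485.
Interpolate at f ≈ 0.485 with slerp weights a = sin((1−f)δ)/sin δ ≈ 0.543, b = sin(fδ)/sin δ ≈ 0.512.
p = a·p₁ + b·p₂ ≈ (-0.103, -0.737, 0.668); φ = arcsin(p_z) ≈ 41.90°, λ = atan2(p_y, p_x) ≈ -97.97°.

≈ 42°N, 98°W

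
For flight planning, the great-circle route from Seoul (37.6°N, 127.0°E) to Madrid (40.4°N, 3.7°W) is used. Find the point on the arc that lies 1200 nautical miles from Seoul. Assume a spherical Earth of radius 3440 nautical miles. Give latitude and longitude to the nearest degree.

≈ 53°N, 108°E

Convert each endpoint to a unit vector on the sphere (x = cos φ cos λ, y = cos φ sin λ, z = sin φ).
The central angle between the endpoints is δ = arccos(p₁·p₂) ≈ 1.569 rad (89.9°). The total great-circle distance is δ·R ≈ 1.569 × 3440 ≈ 5397 nmi, so the target fraction is f = 1200/5397 ≈ 0.222.
Interpolate at f ≈ 0.222 with slerp weights a = sin((1−f)δ)/sin δ ≈ 0.939, b = sin(fδ)/sin δ ≈ 0.342.
p = a·p₁ + b·p₂ ≈ (-0.188, 0.577, 0.795); φ = arcsin(p_z) ≈ 52.61°, λ = atan2(p_y, p_x) ≈ 108.04°.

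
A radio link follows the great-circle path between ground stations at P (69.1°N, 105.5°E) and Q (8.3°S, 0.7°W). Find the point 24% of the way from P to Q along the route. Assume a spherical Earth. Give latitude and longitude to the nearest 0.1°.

≈ (61.6°N, 45.9°E)

Write both endpoints as unit vectors p₁, p₂ with components (cos φ cos λ, cos φ sin λ, sin φ).
The central angle between the endpoints is δ = arccos(p₁·p₂) ≈ 1.806 rad (103.5°).
Interpolate at f = 0.24 with slerp weights a = sin((1−f)δ)/sin δ ≈ 1.008, b = sin(fδ)/sin δ ≈ 0.432.
p = a·p₁ + b·p₂ ≈ (0.331, 0.341, 0.880); φ = arcsin(p_z) ≈ 61.59°, λ = atan2(p_y, p_x) ≈ 45.86°.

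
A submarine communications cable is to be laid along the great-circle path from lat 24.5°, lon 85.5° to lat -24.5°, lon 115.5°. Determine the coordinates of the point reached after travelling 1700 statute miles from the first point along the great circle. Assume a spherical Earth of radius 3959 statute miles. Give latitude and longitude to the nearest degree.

Write both endpoints as unit vectors p₁, p₂ with components (cos φ cos λ, cos φ sin λ, sin φ).
The central angle between the endpoints is δ = arccos(p₁·p₂) ≈ 0.994 rad (57.0°). The total great-circle distance is δ·R ≈ 0.994 × 3959 ≈ 3936 mi, so the target fraction is f = 1700/3936 ≈ 0.432.
Interpolate at f ≈ 0.432 with slerp weights a = sin((1−f)δ)/sin δ ≈ 0.639, b = sin(fδ)/sin δ ≈ 0.497.
p = a·p₁ + b·p₂ ≈ (-0.149, 0.987, 0.059); φ = arcsin(p_z) ≈ 3.37°, λ = atan2(p_y, p_x) ≈ 98.58°.

≈ lat 3°, lon 99°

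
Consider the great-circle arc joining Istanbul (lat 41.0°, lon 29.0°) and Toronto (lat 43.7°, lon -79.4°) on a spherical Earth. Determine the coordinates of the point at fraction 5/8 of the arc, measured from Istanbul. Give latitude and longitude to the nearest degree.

≈ lat 57°, lon -40°

Convert each endpoint to a unit vector on the sphere (x = cos φ cos λ, y = cos φ sin λ, z = sin φ).
The central angle between the endpoints is δ = arccos(p₁·p₂) ≈ 1.286 rad (73.7°).
Interpolate at f = 5/8 with slerp weights a = sin((1−f)δ)/sin δ ≈ 0.483, b = sin(fδ)/sin δ ≈ 0.750.
p = a·p₁ + b·p₂ ≈ (0.419, -0.356, 0.835); φ = arcsin(p_z) ≈ 56.65°, λ = atan2(p_y, p_x) ≈ -40.39°.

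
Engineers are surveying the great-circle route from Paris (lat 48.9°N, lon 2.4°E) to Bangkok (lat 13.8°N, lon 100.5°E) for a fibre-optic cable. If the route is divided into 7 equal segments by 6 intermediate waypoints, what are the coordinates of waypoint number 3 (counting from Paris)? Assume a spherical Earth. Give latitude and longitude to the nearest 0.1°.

From cos δ = sin φ₁ sin φ₂ + cos φ₁ cos φ₂ cos Δλ, the central angle is δ ≈ 1.481 rad (84.8°).
Interpolate at f = 3/7 with slerp weights a = sin((1−f)δ)/sin δ ≈ 0.752, b = sin(fδ)/sin δ ≈ 0.595.
p = a·p₁ + b·p₂ ≈ (0.388, 0.589, 0.709); φ = arcsin(p_z) ≈ 45.12°, λ = atan2(p_y, p_x) ≈ 56.60°.

≈ lat 45.1°N, lon 56.6°E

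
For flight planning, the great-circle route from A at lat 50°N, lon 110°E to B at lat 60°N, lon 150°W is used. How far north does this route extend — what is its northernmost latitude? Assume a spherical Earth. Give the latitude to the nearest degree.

The great circle lies in the plane with unit normal n̂ = (p₁ × p₂)/|p₁ × p₂|.
Here n̂_z ≈ +0.399; the vertex latitude is φ_max = arccos|n̂_z| ≈ 66.5°.
Check via Clairaut: cos φ_max = |cos φ₁| · sin C = cos(50.0°)·sin(38.3°) ≈ 0.399, again giving ≈ 66.5°.

≈ 67°N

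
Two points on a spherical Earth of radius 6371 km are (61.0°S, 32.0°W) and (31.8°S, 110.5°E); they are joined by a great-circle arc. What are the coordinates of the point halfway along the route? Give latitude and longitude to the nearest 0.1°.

Write both endpoints as unit vectors p₁, p₂ with components (cos φ cos λ, cos φ sin λ, sin φ).
The central angle between the endpoints is δ = arccos(p₁·p₂) ≈ 1.436 rad (82.3°).
Interpolate at f = 1/2 with slerp weights a = sin((1−f)δ)/sin δ ≈ 0.664, b = sin(fδ)/sin δ ≈ 0.664.
p = a·p₁ + b·p₂ ≈ (0.075, 0.358, -0.931); φ = arcsin(p_z) ≈ -68.54°, λ = atan2(p_y, p_x) ≈ 78.11°.

≈ (68.5°S, 78.1°E)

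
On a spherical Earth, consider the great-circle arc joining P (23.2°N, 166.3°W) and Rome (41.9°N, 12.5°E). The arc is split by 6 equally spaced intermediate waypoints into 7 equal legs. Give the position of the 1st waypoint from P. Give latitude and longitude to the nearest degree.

Convert each endpoint to a unit vector on the sphere (x = cos φ cos λ, y = cos φ sin λ, z = sin φ).
The central angle between the endpoints is δ = arccos(p₁·p₂) ≈ 2.005 rad (114.9°).
Interpolate at f = 1/7 with slerp weights a = sin((1−f)δ)/sin δ ≈ 1.090, b = sin(fδ)/sin δ ≈ 0.311.
p = a·p₁ + b·p₂ ≈ (-0.747, -0.187, 0.638); φ = arcsin(p_z) ≈ 39.61°, λ = atan2(p_y, p_x) ≈ -165.94°.

≈ (40°N, 166°W)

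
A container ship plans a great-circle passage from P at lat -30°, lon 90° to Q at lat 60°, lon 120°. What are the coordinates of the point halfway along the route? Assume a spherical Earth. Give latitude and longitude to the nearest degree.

From cos δ = sin φ₁ sin φ₂ + cos φ₁ cos φ₂ cos Δλ, the central angle is δ ≈ 1.629 rad (93.3°).
Interpolate at f = 1/2 with slerp weights a = sin((1−f)δ)/sin δ ≈ 0.729, b = sin(fδ)/sin δ ≈ 0.729.
p = a·p₁ + b·p₂ ≈ (-0.182, 0.946, 0.267); φ = arcsin(p_z) ≈ 15.47°, λ = atan2(p_y, p_x) ≈ 100.89°.

≈ lat 15°, lon 101°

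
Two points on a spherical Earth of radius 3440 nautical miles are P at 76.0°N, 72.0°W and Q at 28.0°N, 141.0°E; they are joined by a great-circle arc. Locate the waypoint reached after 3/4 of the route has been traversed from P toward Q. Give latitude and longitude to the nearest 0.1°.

≈ 46.3°N, 144.6°E

Convert each endpoint to a unit vector on the sphere (x = cos φ cos λ, y = cos φ sin λ, z = sin φ).
The central angle between the endpoints is δ = arccos(p₁·p₂) ≈ 1.291 rad (74.0°).
Interpolate at f = 3/4 with slerp weights a = sin((1−f)δ)/sin δ ≈ 0.330, b = sin(fδ)/sin δ ≈ 0.857.
p = a·p₁ + b·p₂ ≈ (-0.564, 0.400, 0.723); φ = arcsin(p_z) ≈ 46.27°, λ = atan2(p_y, p_x) ≈ 144.61°.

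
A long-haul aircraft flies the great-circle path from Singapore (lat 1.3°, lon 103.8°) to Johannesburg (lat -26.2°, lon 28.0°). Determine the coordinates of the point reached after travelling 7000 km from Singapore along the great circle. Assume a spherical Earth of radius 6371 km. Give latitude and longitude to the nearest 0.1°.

Convert each endpoint to a unit vector on the sphere (x = cos φ cos λ, y = cos φ sin λ, z = sin φ).
The central angle between the endpoints is δ = arccos(p₁·p₂) ≈ 1.359 rad (77.9°). The total great-circle distance is δ·R ≈ 1.359 × 6371 ≈ 8659 km, so the target fraction is f = 7000/8659 ≈ 0.808.
Interpolate at f ≈ 0.808 with slerp weights a = sin((1−f)δ)/sin δ ≈ 0.263, b = sin(fδ)/sin δ ≈ 0.911.
p = a·p₁ + b·p₂ ≈ (0.659, 0.639, -0.396); φ = arcsin(p_z) ≈ -23.34°, λ = atan2(p_y, p_x) ≈ 44.14°.

≈ lat -23.3°, lon 44.1°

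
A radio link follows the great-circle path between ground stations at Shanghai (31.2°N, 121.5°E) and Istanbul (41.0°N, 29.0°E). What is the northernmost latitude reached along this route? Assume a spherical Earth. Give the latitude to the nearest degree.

≈ 47°N

The great circle lies in the plane with unit normal n̂ = (p₁ × p₂)/|p₁ × p₂|.
Here n̂_z ≈ -0.679; the vertex latitude is φ_max = arccos|n̂_z| ≈ 47.3°.
Check via Clairaut: cos φ_max = |cos φ₁| · sin C = cos(31.2°)·sin(52.5°) ≈ 0.679, again giving ≈ 47.3°.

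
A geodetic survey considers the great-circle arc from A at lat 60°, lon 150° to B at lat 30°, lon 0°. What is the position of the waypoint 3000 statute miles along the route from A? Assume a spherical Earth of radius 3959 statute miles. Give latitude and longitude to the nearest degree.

≈ lat 70°, lon 30°

From cos δ = sin φ₁ sin φ₂ + cos φ₁ cos φ₂ cos Δλ, the central angle is δ ≈ 1.513 rad (86.7°). The total great-circle distance is δ·R ≈ 1.513 × 3959 ≈ 5989 mi, so the target fraction is f = 3000/5989 ≈ 0.501.
Interpolate at f ≈ 0.501 with slerp weights a = sin((1−f)δ)/sin δ ≈ 0.686, b = sin(fδ)/sin δ ≈ 0.688.
p = a·p₁ + b·p₂ ≈ (0.299, 0.172, 0.939); φ = arcsin(p_z) ≈ 69.83°, λ = atan2(p_y, p_x) ≈ 29.85°.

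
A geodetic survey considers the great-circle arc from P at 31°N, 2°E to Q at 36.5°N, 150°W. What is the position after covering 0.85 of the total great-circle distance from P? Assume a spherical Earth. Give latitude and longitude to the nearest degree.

Write both endpoints as unit vectors p₁, p₂ with components (cos φ cos λ, cos φ sin λ, sin φ).
The central angle between the endpoints is δ = arccos(p₁·p₂) ≈ 1.878 rad (107.6°).
Interpolate at f = 0.85 with slerp weights a = sin((1−f)δ)/sin δ ≈ 0.292, b = sin(fδ)/sin δ ≈ 1.049.
p = a·p₁ + b·p₂ ≈ (-0.480, -0.413, 0.774); φ = arcsin(p_z) ≈ 50.71°, λ = atan2(p_y, p_x) ≈ -139.32°.

≈ 51°N, 139°W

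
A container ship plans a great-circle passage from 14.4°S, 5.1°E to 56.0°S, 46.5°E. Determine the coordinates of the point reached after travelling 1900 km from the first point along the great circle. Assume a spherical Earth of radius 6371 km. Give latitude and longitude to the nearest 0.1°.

≈ 29.3°S, 14.2°E

Write both endpoints as unit vectors p₁, p₂ with components (cos φ cos λ, cos φ sin λ, sin φ).
The central angle between the endpoints is δ = arccos(p₁·p₂) ≈ 0.912 rad (52.2°). The total great-circle distance is δ·R ≈ 0.912 × 6371 ≈ 5808 km, so the target fraction is f = 1900/5808 ≈ 0.327.
Interpolate at f ≈ 0.327 with slerp weights a = sin((1−f)δ)/sin δ ≈ 0.728, b = sin(fδ)/sin δ ≈ 0.372.
p = a·p₁ + b·p₂ ≈ (0.846, 0.213, -0.489); φ = arcsin(p_z) ≈ -29.29°, λ = atan2(p_y, p_x) ≈ 14.17°.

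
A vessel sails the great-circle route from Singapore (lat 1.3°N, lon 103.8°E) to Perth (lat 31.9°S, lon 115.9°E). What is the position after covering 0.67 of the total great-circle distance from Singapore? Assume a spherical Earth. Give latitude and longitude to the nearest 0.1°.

Write both endpoints as unit vectors p₁, p₂ with components (cos φ cos λ, cos φ sin λ, sin φ).
The central angle between the endpoints is δ = arccos(p₁·p₂) ≈ 0.613 rad (35.1°).
Interpolate at f = 0.67 with slerp weights a = sin((1−f)δ)/sin δ ≈ 0.349, b = sin(fδ)/sin δ ≈ 0.694.
p = a·p₁ + b·p₂ ≈ (-0.341, 0.869, -0.359); φ = arcsin(p_z) ≈ -21.03°, λ = atan2(p_y, p_x) ≈ 111.40°.

≈ lat 21.0°S, lon 111.4°E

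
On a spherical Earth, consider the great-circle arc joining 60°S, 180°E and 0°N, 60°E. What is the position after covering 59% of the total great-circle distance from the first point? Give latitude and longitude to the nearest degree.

Write both endpoints as unit vectors p₁, p₂ with components (cos φ cos λ, cos φ sin λ, sin φ).
The central angle between the endpoints is δ = arccos(p₁·p₂) ≈ 1.823 rad (104.5°).
Interpolate at f = 0.59 with slerp weights a = sin((1−f)δ)/sin δ ≈ 0.702, b = sin(fδ)/sin δ ≈ 0.909.
p = a·p₁ + b·p₂ ≈ (0.103, 0.787, -0.608); φ = arcsin(p_z) ≈ -37.45°, λ = atan2(p_y, p_x) ≈ 82.52°.

≈ 37°S, 83°E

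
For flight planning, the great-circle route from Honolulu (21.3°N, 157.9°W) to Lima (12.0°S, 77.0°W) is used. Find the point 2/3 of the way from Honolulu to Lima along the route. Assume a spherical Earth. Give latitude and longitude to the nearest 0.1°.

≈ (0.0°N, 103.3°W)

The haversine formula gives a central angle δ ≈ 1.502 rad (86.1°) between the endpoints.
Interpolate at f = 2/3 with slerp weights a = sin((1−f)δ)/sin δ ≈ 0.481, b = sin(fδ)/sin δ ≈ 0.844.
p = a·p₁ + b·p₂ ≈ (-0.230, -0.973, -0.001); φ = arcsin(p_z) ≈ -0.04°, λ = atan2(p_y, p_x) ≈ -103.27°.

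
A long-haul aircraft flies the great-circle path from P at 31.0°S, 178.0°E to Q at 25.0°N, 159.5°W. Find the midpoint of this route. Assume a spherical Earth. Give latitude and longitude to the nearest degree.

Write both endpoints as unit vectors p₁, p₂ with components (cos φ cos λ, cos φ sin λ, sin φ).
The central angle between the endpoints is δ = arccos(p₁·p₂) ≈ 1.047 rad (60.0°).
Interpolate at f = 1/2 with slerp weights a = sin((1−f)δ)/sin δ ≈ 0.577, b = sin(fδ)/sin δ ≈ 0.577.
p = a·p₁ + b·p₂ ≈ (-0.985, -0.166, -0.053); φ = arcsin(p_z) ≈ -3.06°, λ = atan2(p_y, p_x) ≈ -170.43°.

≈ 3°S, 170°W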